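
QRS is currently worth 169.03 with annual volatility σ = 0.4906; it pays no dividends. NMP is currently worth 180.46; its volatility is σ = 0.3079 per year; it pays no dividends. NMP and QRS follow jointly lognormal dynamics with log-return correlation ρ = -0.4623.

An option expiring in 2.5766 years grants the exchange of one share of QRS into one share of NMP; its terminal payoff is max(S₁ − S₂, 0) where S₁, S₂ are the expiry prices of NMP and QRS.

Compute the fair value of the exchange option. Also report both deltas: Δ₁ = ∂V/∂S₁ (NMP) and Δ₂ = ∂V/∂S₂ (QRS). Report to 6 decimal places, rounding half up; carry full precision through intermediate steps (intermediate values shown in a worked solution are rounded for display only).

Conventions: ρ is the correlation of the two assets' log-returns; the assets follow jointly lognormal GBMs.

exchange price = 79.206003
Δ1 = 0.729855
Δ2 = -0.310617

σ_eff = √(σ₁² + σ₂² − 2ρσ₁σ₂) = √(0.3079² + 0.4906² − 2·-0.4623·0.3079·0.4906) = 0.689316
d₁ = (ln(S₁/S₂) + (q₂ − q₁ + σ_eff²/2)T) / (σ_eff√T) = (ln(180.46/169.03) + (0.0 − 0.0 + 0.237578)·2.5766) / 1.106476 = 0.612374
d₂ = d₁ − σ_eff√T = 0.612374 − 1.106476 = -0.494102
N(d₁) = 0.729855,  N(d₂) = 0.310617
V = S₁·e^{−q₁T}·N(d₁) − S₂·e^{−q₂T}·N(d₂) = 131.709624 − 52.503621 = 79.206003
Key observation: no risk-free rate is needed — with the second asset as numeraire the exchange option is a call on the ratio S₁/S₂, and r cancels out of the value.
Δ₁ = e^{−q₁T}·N(d₁) = 0.729855;  Δ₂ = −e^{−q₂T}·N(d₂) = -0.310617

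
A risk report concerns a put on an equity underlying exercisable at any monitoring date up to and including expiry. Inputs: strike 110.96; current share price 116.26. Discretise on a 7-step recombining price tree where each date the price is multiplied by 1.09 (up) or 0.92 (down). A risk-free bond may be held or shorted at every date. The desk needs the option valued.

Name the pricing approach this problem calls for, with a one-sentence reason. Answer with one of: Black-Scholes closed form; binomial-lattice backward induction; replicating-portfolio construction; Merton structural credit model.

Key observation: the exercise right at every one of the 7 steps is what matters: each node needs max(110.96 − S, continuation), which only the stepwise tree valuation starting from spot 116.26 delivers.

framework: binomial-lattice backward induction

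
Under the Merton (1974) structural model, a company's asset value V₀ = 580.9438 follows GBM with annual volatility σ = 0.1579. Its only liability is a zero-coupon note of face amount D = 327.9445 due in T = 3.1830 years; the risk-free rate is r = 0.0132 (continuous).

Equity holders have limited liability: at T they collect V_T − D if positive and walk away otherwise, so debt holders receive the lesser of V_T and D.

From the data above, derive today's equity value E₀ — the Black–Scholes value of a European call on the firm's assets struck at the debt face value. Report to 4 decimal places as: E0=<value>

E0=267.1123

Equity is a call on the firm's assets struck at D = 327.9445:
d₁ = [ln(V₀/D) + (r + σ²/2)T] / (σ√T)
   = [ln(580.9438/327.9445) + (0.0132 + 0.5·0.1579²)·3.1830] / (0.1579·√3.1830)
   = [0.571810 + 0.081696] / 0.281709 = 2.319789
d₂ = d₁ − σ√T = 2.319789 − 0.281709 = 2.038081
N(d₁) = 0.989824,  N(d₂) = 0.979229,  e^(−rT) = 0.958855
E₀ = V₀·N(d₁) − D·e^(−rT)·N(d₂)
   = 580.9438·0.989824 − 327.9445·0.958855·0.979229 = 267.112317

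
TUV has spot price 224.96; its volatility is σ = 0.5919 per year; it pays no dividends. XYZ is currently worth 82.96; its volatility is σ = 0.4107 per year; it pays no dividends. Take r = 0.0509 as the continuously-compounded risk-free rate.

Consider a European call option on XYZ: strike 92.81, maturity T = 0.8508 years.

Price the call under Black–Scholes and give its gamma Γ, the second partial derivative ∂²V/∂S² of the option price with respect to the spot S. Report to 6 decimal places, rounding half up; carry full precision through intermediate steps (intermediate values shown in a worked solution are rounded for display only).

price = 10.159454
Γ = 0.012694

σ√T = 0.4107·√0.8508 = 0.378825
d₁ = (ln(S/K) + (r+σ²/2)T) / (σ√T) = (ln(82.96/92.81) + (0.0509+0.4107²/2)·0.8508) / 0.378825 = (-0.112196 + 0.115060) / 0.378825 = 0.007560
d₂ = d₁ − σ√T = 0.007560 − 0.378825 = -0.371265
e^{−rT} = 0.957619
N(d₁) = 0.503016,  N(d₂) = 0.355220
Call price V = S·N(d₁) − K·e^{−rT}·N(d₂) = 41.730214 − 31.570761 = 10.159454
φ(d₁) = (1/√(2π))·e^{−d₁²/2} = 0.398931
Γ = φ(d₁) / (S·σ·√T) = 0.012694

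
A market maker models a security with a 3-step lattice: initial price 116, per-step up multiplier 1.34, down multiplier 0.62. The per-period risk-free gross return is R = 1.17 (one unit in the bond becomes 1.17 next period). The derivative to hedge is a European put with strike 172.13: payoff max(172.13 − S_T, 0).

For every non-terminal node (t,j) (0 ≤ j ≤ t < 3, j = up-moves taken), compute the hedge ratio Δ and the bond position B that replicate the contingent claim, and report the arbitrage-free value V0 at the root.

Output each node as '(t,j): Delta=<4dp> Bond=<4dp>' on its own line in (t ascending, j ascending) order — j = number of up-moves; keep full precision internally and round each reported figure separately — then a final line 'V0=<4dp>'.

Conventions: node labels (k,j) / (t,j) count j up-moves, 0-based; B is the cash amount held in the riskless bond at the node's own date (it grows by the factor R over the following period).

Under the risk-neutral measure, an up-move has probability p* = (R−d)/(u−d) = 0.7639 and values discount at R = 1.17.
Payoffs at expiry: V(3,0)=144.4840, V(3,1)=112.3789, V(3,2)=42.9904, V(3,3)=0.0000
(2,0): S=44.5904. Δ = (V_up−V_dn)/(S_up−S_dn) = (112.3789−144.4840)/(59.7511−27.6460) = -1.0000. V = [p*·112.3789 + (1−p*)·144.4840]/1.17 = 102.5293. B = V − Δ·S = 147.1197.
(2,1): S=96.3728. Δ = (V_up−V_dn)/(S_up−S_dn) = (42.9904−112.3789)/(129.1396−59.7511) = -1.0000. V = [p*·42.9904 + (1−p*)·112.3789]/1.17 = 50.7469. B = V − Δ·S = 147.1197.
(2,2): S=208.2896. Δ = (V_up−V_dn)/(S_up−S_dn) = (0.0000−42.9904)/(279.1081−129.1396) = -0.2867. V = [p*·0.0000 + (1−p*)·42.9904]/1.17 = 8.6757. B = V − Δ·S = 68.3846.
(1,0): S=71.9200. Δ = (V_up−V_dn)/(S_up−S_dn) = (50.7469−102.5293)/(96.3728−44.5904) = -1.0000. V = [p*·50.7469 + (1−p*)·102.5293]/1.17 = 53.8233. B = V − Δ·S = 125.7433.
(1,1): S=155.4400. Δ = (V_up−V_dn)/(S_up−S_dn) = (8.6757−50.7469)/(208.2896−96.3728) = -0.3759. V = [p*·8.6757 + (1−p*)·50.7469]/1.17 = 15.9052. B = V − Δ·S = 74.3375.
(0,0): S=116.0000. Δ = (V_up−V_dn)/(S_up−S_dn) = (15.9052−53.8233)/(155.4400−71.9200) = -0.4540. V = [p*·15.9052 + (1−p*)·53.8233]/1.17 = 21.2463. B = V − Δ·S = 73.9102.
As a check, the time-0 holding Δ(0,0)·S0 + B(0,0) comes to 21.2463 — exactly V0.

(0,0): Delta=-0.4540 Bond=73.9102
(1,0): Delta=-1.0000 Bond=125.7433
(1,1): Delta=-0.3759 Bond=74.3375
(2,0): Delta=-1.0000 Bond=147.1197
(2,1): Delta=-1.0000 Bond=147.1197
(2,2): Delta=-0.2867 Bond=68.3846
V0=21.2463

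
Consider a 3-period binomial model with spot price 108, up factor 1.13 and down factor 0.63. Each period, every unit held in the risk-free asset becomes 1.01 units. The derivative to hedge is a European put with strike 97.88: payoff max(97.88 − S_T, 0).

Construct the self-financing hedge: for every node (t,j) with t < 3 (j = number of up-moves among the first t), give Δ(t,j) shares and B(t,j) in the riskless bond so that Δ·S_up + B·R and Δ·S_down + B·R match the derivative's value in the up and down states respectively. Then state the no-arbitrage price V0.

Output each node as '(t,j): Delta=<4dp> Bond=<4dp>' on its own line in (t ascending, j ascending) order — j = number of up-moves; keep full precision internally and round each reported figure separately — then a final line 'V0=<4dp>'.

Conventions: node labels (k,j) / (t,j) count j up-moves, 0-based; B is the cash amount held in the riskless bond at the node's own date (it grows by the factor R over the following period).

The replicating-portfolio and risk-neutral prices coincide; use p* = (1.01−0.63)/(1.13−0.63) = 0.7600 for the latter.
Expiry values: V(3,0)=70.8749, V(3,1)=49.4423, V(3,2)=10.9997, V(3,3)=0.0000
  t=2,j=0: stock 42.8652 → up 48.4377 (V=49.4423), down 27.0051 (V=70.8749). Price 54.0457; hedge Δ=-1.0000, bond B=96.9109.
  t=2,j=1: stock 76.8852 → up 86.8803 (V=10.9997), down 48.4377 (V=49.4423). Price 20.0257; hedge Δ=-1.0000, bond B=96.9109.
  t=2,j=2: stock 137.9052 → up 155.8329 (V=0.0000), down 86.8803 (V=10.9997). Price 2.6138; hedge Δ=-0.1595, bond B=24.6132.
  t=1,j=0: stock 68.0400 → up 76.8852 (V=20.0257), down 42.8652 (V=54.0457). Price 27.9114; hedge Δ=-1.0000, bond B=95.9514.
  t=1,j=1: stock 122.0400 → up 137.9052 (V=2.6138), down 76.8852 (V=20.0257). Price 6.7254; hedge Δ=-0.2853, bond B=41.5492.
  t=0,j=0: stock 108.0000 → up 122.0400 (V=6.7254), down 68.0400 (V=27.9114). Price 11.6931; hedge Δ=-0.3923, bond B=54.0651.
Sanity check at the root: Δ(0,0)·S0 + B(0,0) reproduces V0 = 11.6931.

(0,0): Delta=-0.3923 Bond=54.0651
(1,0): Delta=-1.0000 Bond=95.9514
(1,1): Delta=-0.2853 Bond=41.5492
(2,0): Delta=-1.0000 Bond=96.9109
(2,1): Delta=-1.0000 Bond=96.9109
(2,2): Delta=-0.1595 Bond=24.6132
V0=11.6931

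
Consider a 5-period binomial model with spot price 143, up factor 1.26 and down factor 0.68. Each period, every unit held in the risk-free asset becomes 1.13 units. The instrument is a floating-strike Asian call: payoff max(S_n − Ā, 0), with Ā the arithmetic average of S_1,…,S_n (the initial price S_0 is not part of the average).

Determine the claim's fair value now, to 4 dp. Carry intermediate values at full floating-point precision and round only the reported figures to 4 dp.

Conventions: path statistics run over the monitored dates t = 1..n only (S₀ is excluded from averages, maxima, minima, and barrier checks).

price = 33.6028

No-arbitrage gives p* = (R−d)/(u−d) = 0.7759: enumerate every path, weight its payoff by its p*-probability, and discount by R^5.
Enumerate all 2^5 = 32 price paths (U = up ×1.26, D = down ×0.68); each path with k up-moves has probability p*^k·(1−p*)^(5−k).
DDDDD: Ā=51.9387, payoff=0.0000, prob=0.000566
UDDDD: Ā=96.2394, payoff=0.0000, prob=0.001958
DUDDD: Ā=79.6514, payoff=0.0000, prob=0.001958
UUDDD: Ā=147.5893, payoff=0.0000, prob=0.006778
DDUDD: Ā=68.3716, payoff=0.0000, prob=0.001958
UDUDD: Ā=126.6885, payoff=0.0000, prob=0.006778
DUUDD: Ā=110.1005, payoff=0.0000, prob=0.006778
UUUDD: Ā=204.0097, payoff=0.0000, prob=0.023463
DDDUD: Ā=60.7013, payoff=0.0000, prob=0.001958
UDDUD: Ā=112.4759, payoff=0.0000, prob=0.006778
DUDUD: Ā=95.8879, payoff=0.0000, prob=0.006778
UUDUD: Ā=177.6746, payoff=0.0000, prob=0.023463
DDUUD: Ā=84.6080, payoff=0.0000, prob=0.006778
UDUUD: Ā=156.7737, payoff=0.0000, prob=0.023463
DUUUD: Ā=140.1857, payoff=0.0000, prob=0.023463
UUUUD: Ā=259.7558, payoff=0.0000, prob=0.081218
DDDDU: Ā=55.4855, payoff=0.0000, prob=0.001958
UDDDU: Ā=102.8113, payoff=0.0000, prob=0.006778
DUDDU: Ā=86.2233, payoff=0.0000, prob=0.006778
UUDDU: Ā=159.7667, payoff=0.0000, prob=0.023463
DDUDU: Ā=74.9435, payoff=0.0000, prob=0.006778
UDUDU: Ā=138.8658, payoff=0.0000, prob=0.023463
DUUDU: Ā=122.2778, payoff=9.9934, prob=0.023463
UUUDU: Ā=226.5736, payoff=18.5173, prob=0.081218
DDDUU: Ā=67.2732, payoff=4.1113, prob=0.006778
UDDUU: Ā=124.6532, payoff=7.6180, prob=0.023463
DUDUU: Ā=108.0652, payoff=24.2060, prob=0.023463
UUDUU: Ā=200.2385, payoff=44.8524, prob=0.081218
DDUUU: Ā=96.7854, payoff=35.4859, prob=0.023463
UDUUU: Ā=179.3376, payoff=65.7533, prob=0.081218
DUUUU: Ā=162.7496, payoff=82.3413, prob=0.081218
UUUUU: Ā=301.5655, payoff=152.5735, prob=0.281140
Price = Σ prob·payoff / R^5 = 61.910894 / 1.842435 = 33.6028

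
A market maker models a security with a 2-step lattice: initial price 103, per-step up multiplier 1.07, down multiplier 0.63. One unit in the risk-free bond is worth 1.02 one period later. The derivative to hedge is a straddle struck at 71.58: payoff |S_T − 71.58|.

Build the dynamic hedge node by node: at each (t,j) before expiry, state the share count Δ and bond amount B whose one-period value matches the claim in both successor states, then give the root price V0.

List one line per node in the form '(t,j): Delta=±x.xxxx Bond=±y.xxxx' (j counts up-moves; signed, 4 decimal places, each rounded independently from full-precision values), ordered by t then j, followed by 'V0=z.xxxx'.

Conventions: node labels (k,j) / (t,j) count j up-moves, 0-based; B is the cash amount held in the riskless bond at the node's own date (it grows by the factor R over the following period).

(0,0): Delta=0.7773 Bond=-44.2649
(1,0): Delta=-1.0000 Bond=70.1765
(1,1): Delta=0.9114 Bond=-59.9357
V0=35.7933

Under the risk-neutral measure, an up-move has probability p* = (R−d)/(u−d) = 0.8864 and values discount at R = 1.02.
Payoffs at expiry: V(2,0)=30.6993, V(2,1)=2.1477, V(2,2)=46.3447
(1,0): S=64.8900. Δ = (V_up−V_dn)/(S_up−S_dn) = (2.1477−30.6993)/(69.4323−40.8807) = -1.0000. V = [p*·2.1477 + (1−p*)·30.6993]/1.02 = 5.2865. B = V − Δ·S = 70.1765.
(1,1): S=110.2100. Δ = (V_up−V_dn)/(S_up−S_dn) = (46.3447−2.1477)/(117.9247−69.4323) = 0.9114. V = [p*·46.3447 + (1−p*)·2.1477]/1.02 = 40.5121. B = V − Δ·S = -59.9357.
(0,0): S=103.0000. Δ = (V_up−V_dn)/(S_up−S_dn) = (40.5121−5.2865)/(110.2100−64.8900) = 0.7773. V = [p*·40.5121 + (1−p*)·5.2865]/1.02 = 35.7933. B = V − Δ·S = -44.2649.
Sanity check at the root: Δ(0,0)·S0 + B(0,0) reproduces V0 = 35.7933.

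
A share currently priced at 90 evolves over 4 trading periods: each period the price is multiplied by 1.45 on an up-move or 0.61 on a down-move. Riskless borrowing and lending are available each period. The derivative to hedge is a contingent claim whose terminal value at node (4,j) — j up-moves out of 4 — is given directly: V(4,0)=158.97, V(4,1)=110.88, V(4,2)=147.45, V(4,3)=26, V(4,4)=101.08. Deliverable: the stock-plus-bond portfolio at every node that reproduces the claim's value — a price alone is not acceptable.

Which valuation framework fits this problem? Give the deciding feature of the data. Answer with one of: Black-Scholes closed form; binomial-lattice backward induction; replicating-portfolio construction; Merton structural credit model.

framework: replicating-portfolio construction

Key observation: a price alone would not answer the question — the per-node share/bond construction on the spot-90, 1.45/0.61 tree is required, and only the replicating-portfolio method yields it.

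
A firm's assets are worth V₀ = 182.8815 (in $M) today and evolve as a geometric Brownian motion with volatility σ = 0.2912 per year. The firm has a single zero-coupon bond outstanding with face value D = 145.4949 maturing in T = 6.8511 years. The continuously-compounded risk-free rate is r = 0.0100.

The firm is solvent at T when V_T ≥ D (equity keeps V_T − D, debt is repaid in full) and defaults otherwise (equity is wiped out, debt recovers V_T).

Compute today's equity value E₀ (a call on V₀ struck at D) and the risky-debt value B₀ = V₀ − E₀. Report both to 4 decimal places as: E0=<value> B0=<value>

E0=74.1759 B0=108.7056

Equity is a call on the firm's assets struck at D = 145.4949:
d₁ = [ln(V₀/D) + (r + σ²/2)T] / (σ√T)
   = [ln(182.8815/145.4949) + (0.0100 + 0.5·0.2912²)·6.8511] / (0.2912·√6.8511)
   = [0.228697 + 0.358989] / 0.762205 = 0.771035
d₂ = d₁ − σ√T = 0.771035 − 0.762205 = 0.008830
N(d₁) = 0.779657,  N(d₂) = 0.503523,  e^(−rT) = 0.933783
E₀ = V₀·N(d₁) − D·e^(−rT)·N(d₂)
   = 182.8815·0.779657 − 145.4949·0.933783·0.503523 = 74.175868
B₀ = V₀ − E₀ = 182.8815 − 74.175868 = 108.705632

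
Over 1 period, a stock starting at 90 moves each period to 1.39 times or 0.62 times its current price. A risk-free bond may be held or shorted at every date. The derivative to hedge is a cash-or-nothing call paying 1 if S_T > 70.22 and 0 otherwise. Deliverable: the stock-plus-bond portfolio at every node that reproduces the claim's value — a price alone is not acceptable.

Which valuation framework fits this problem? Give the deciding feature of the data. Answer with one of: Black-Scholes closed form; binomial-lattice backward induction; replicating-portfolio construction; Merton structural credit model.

Key observation: a price alone would not answer the question — the per-node share/bond construction on the spot-90, 1.39/0.62 tree is required, and only the replicating-portfolio method yields it.

framework: replicating-portfolio construction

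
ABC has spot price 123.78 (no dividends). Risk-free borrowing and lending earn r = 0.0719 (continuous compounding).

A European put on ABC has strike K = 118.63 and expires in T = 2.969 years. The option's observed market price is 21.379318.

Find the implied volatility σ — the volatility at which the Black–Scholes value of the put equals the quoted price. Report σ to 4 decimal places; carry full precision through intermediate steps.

sigma = 0.4581

At σ = 0.4581 the Black–Scholes value reproduces the quote:
σ√T = 0.4581·√2.969 = 0.789342
d₁ = (ln(S/K) + (r+σ²/2)T) / (σ√T) = (ln(123.78/118.63) + (0.0719+0.4581²/2)·2.969) / 0.789342 = (0.042496 + 0.525002) / 0.789342 = 0.718951
d₂ = d₁ − σ√T = 0.718951 − 0.789342 = -0.070392
e^{−rT} = 0.807776
N(−d₁) = 0.236086,  N(−d₂) = 0.528059
V = K·e^{−rT}·N(−d₂) − S·N(−d₁) = 50.602003 − 29.222685 = 21.379318 (the observed quote) — the price is monotone increasing in volatility, hence this σ is the only solution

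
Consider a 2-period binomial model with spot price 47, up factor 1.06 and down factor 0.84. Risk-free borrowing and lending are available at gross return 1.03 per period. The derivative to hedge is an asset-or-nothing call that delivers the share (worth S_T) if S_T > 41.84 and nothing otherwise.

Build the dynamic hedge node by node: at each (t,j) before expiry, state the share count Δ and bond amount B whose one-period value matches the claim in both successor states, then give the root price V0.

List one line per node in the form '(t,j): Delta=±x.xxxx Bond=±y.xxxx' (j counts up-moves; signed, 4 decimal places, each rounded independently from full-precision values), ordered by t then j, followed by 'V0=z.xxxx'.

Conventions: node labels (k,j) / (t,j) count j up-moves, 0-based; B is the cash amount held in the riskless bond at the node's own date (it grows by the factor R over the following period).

Since d<R<u, set p* = (R−d)/(u−d) = 0.8636; price each node as the discounted p*-expectation of its children.
Payoffs at expiry: V(2,0)=0.0000, V(2,1)=41.8488, V(2,2)=52.8092
Node (1,0) S=39.4800: V=(p*·41.8488+(1−p*)·0.0000)/1.03=35.0895; Δ=(41.8488−0.0000)/(41.8488−33.1632)=4.8182; B=V−Δ·S=-155.1324
Node (1,1) S=49.8200: V=(p*·52.8092+(1−p*)·41.8488)/1.03=49.8200; Δ=(52.8092−41.8488)/(52.8092−41.8488)=1.0000; B=V−Δ·S=0.0000
Node (0,0) S=47.0000: V=(p*·49.8200+(1−p*)·35.0895)/1.03=46.4187; Δ=(49.8200−35.0895)/(49.8200−39.4800)=1.4246; B=V−Δ·S=-20.5383
Verification: the root portfolio costs Δ(0,0)·S0 + B(0,0) = 46.4187, matching V0.

(0,0): Delta=1.4246 Bond=-20.5383
(1,0): Delta=4.8182 Bond=-155.1324
(1,1): Delta=1.0000 Bond=0.0000
V0=46.4187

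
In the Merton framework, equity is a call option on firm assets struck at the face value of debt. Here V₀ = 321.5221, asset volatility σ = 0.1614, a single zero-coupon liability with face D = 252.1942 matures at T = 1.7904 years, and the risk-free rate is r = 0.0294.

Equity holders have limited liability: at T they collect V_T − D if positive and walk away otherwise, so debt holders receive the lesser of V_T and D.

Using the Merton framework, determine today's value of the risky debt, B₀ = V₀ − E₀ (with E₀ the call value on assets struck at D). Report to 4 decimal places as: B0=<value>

B0=236.9180

With assets at 321.5221 and a single debt payment of 252.1942 at 1.7904 years:
d₁ = [ln(V₀/D) + (r + σ²/2)T] / (σ√T)
   = [ln(321.5221/252.1942) + (0.0294 + 0.5·0.1614²)·1.7904] / (0.1614·√1.7904)
   = [0.242867 + 0.075958] / 0.215963 = 1.476295
d₂ = d₁ − σ√T = 1.476295 − 0.215963 = 1.260332
N(d₁) = 0.930068,  N(d₂) = 0.896225,  e^(−rT) = 0.948724
E₀ = V₀·N(d₁) − D·e^(−rT)·N(d₂)
   = 321.5221·0.930068 − 252.1942·0.948724·0.896225 = 84.604121
B₀ = V₀ − E₀ = 321.5221 − 84.604121 = 236.917979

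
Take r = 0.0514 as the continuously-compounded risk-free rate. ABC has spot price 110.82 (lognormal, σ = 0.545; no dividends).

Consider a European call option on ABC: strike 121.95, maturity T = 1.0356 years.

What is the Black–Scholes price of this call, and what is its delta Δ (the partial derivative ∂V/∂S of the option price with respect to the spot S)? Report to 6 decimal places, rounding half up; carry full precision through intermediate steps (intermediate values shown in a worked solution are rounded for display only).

price = 22.401016
Δ = 0.579543

σ√T = 0.545·√1.0356 = 0.554616
d₁ = (ln(S/K) + (r+σ²/2)T) / (σ√T) = (ln(110.82/121.95) + (0.0514+0.545²/2)·1.0356) / 0.554616 = (-0.095704 + 0.207029) / 0.554616 = 0.200725
d₂ = d₁ − σ√T = 0.200725 − 0.554616 = -0.353891
e^{−rT} = 0.948162
N(d₁) = 0.579543,  N(d₂) = 0.361710
Call price V = S·N(d₁) − K·e^{−rT}·N(d₂) = 64.224992 − 41.823976 = 22.401016
Δ = N(d₁) = 0.579543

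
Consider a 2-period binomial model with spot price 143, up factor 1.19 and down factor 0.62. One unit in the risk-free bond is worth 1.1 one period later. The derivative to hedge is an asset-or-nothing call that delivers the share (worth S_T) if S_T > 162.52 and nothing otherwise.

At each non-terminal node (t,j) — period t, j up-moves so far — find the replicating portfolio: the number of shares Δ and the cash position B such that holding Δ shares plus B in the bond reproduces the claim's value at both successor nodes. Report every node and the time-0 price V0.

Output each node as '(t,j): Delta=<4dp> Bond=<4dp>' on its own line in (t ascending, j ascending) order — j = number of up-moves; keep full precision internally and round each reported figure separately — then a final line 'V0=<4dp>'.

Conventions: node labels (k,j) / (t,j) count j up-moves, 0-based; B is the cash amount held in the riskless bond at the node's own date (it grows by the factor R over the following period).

Since d<R<u, set p* = (R−d)/(u−d) = 0.8421; price each node as the discounted p*-expectation of its children.
Expiry values: V(2,0)=0.0000, V(2,1)=0.0000, V(2,2)=202.5023
(1,0): S=88.6600. Δ = (V_up−V_dn)/(S_up−S_dn) = (0.0000−0.0000)/(105.5054−54.9692) = 0.0000. V = [p*·0.0000 + (1−p*)·0.0000]/1.1 = 0.0000. B = V − Δ·S = 0.0000.
(1,1): S=170.1700. Δ = (V_up−V_dn)/(S_up−S_dn) = (202.5023−0.0000)/(202.5023−105.5054) = 2.0877. V = [p*·202.5023 + (1−p*)·0.0000]/1.1 = 155.0257. B = V − Δ·S = -200.2415.
(0,0): S=143.0000. Δ = (V_up−V_dn)/(S_up−S_dn) = (155.0257−0.0000)/(170.1700−88.6600) = 1.9019. V = [p*·155.0257 + (1−p*)·0.0000]/1.1 = 118.6799. B = V − Δ·S = -153.2949.
Verification: the root portfolio costs Δ(0,0)·S0 + B(0,0) = 118.6799, matching V0.

(0,0): Delta=1.9019 Bond=-153.2949
(1,0): Delta=0.0000 Bond=0.0000
(1,1): Delta=2.0877 Bond=-200.2415
V0=118.6799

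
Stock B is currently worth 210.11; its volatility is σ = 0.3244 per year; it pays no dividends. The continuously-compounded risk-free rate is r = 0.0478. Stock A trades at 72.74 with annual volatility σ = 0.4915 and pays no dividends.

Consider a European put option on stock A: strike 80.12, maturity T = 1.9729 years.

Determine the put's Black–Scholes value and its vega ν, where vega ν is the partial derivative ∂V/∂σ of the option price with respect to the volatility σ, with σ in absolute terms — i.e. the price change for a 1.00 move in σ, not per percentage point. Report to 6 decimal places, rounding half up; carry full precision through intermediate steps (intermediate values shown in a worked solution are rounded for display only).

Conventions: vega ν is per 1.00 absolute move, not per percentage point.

σ√T = 0.4915·√1.9729 = 0.690361
d₁ = (ln(S/K) + (r+σ²/2)T) / (σ√T) = (ln(72.74/80.12) + (0.0478+0.4915²/2)·1.9729) / 0.690361 = (-0.096634 + 0.332604) / 0.690361 = 0.341806
d₂ = d₁ − σ√T = 0.341806 − 0.690361 = -0.348555
e^{−rT} = 0.910006
N(−d₁) = 0.366248,  N(−d₂) = 0.636288
Put price V = K·e^{−rT}·N(−d₂) − S·N(−d₁) = 46.391541 − 26.640909 = 19.750631
φ(d₁) = (1/√(2π))·e^{−d₁²/2} = 0.376305
ν = S·φ(d₁)·√T = 38.447338

price = 19.750631
ν = 38.447338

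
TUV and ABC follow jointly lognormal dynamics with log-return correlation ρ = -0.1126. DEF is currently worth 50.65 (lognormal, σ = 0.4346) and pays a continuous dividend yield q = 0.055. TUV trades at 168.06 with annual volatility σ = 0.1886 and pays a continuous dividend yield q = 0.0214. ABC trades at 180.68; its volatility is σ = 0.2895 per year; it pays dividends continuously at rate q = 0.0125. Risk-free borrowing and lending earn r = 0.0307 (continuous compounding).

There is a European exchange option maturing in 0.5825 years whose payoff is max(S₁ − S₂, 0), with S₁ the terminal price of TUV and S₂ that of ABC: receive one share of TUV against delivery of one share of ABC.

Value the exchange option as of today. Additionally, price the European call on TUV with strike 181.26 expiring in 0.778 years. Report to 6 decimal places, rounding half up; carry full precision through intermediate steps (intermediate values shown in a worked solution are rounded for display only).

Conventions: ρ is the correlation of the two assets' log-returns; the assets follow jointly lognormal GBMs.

σ_eff = √(σ₁² + σ₂² − 2ρσ₁σ₂) = √(0.1886² + 0.2895² − 2·-0.1126·0.1886·0.2895) = 0.362872
d₁ = (ln(S₁/S₂) + (q₂ − q₁ + σ_eff²/2)T) / (σ_eff√T) = (ln(168.06/180.68) + (0.0125 − 0.0214 + 0.065838)·0.5825) / 0.276950 = -0.141686
d₂ = d₁ − σ_eff√T = -0.141686 − 0.276950 = -0.418636
N(d₁) = 0.443664,  N(d₂) = 0.337741
V = S₁·e^{−q₁T}·N(d₁) − S₂·e^{−q₂T}·N(d₂) = 73.638463 − 60.580323 = 13.058140
[vanilla: TUV call K=181.26]
σ√T = 0.1886·√0.778 = 0.166353
d₁ = (ln(S/K) + (r−q+σ²/2)T) / (σ√T) = (ln(168.06/181.26) + (0.0307−0.0214+0.1886²/2)·0.778) / 0.166353 = (-0.075611 + 0.021072) / 0.166353 = -0.327852
d₂ = d₁ − σ√T = -0.327852 − 0.166353 = -0.494205
e^{−rT} = 0.976398
e^{−qT} = 0.983489
N(d₁) = 0.371512,  N(d₂) = 0.310581
price = S·e^{−qT}·N(d₁) − K·e^{−rT}·N(d₂) = 61.405354 − 54.967157 = 6.438197

exchange price = 13.058140
price(TUV call K=181.26) = 6.438197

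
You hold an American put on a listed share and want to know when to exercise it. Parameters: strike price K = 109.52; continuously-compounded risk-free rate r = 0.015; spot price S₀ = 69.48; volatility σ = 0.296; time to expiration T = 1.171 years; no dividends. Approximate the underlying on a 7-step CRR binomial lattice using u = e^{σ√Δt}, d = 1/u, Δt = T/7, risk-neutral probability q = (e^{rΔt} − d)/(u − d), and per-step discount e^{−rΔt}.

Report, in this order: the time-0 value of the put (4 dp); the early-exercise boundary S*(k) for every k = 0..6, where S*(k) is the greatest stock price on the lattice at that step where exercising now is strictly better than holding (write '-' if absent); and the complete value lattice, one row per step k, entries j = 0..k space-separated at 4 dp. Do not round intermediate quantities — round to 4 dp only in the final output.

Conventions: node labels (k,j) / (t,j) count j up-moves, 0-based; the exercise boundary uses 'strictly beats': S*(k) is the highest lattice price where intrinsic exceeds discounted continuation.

params: Δt=0.16729 u=1.12870 d=0.88598 q=0.48012 e^(-rΔt)=0.99749
t_7 payoffs: 79.7477 71.5912 61.2002 47.9624 31.0980 9.6134 0.0000 0.0000
t_6: node(6,0) S=33.6040 payoff=75.9160 vs cont=75.6415 → 75.9160 [stop]  node(6,1) S=42.8102 payoff=66.7098 vs cont=66.4353 → 66.7098 [stop]  node(6,2) S=54.5385 payoff=54.9815 vs cont=54.7070 → 54.9815 [stop]  node(6,3) S=69.4800 payoff=40.0400 vs cont=39.7655 → 40.0400 [stop]  node(6,4) S=88.5149 payoff=21.0051 vs cont=20.7307 → 21.0051 [stop]  node(6,5) S=112.7645 payoff=0.0000 vs cont=4.9853 → 4.9853 [wait]  node(6,6) S=143.6577 payoff=0.0000 vs cont=0.0000 → 0.0000 [wait]  ⇒ S*(6)=88.5149
t_5: node(5,0) S=37.9288 payoff=71.5912 vs cont=71.3167 → 71.5912 [stop]  node(5,1) S=48.3198 payoff=61.2002 vs cont=60.9257 → 61.2002 [stop]  node(5,2) S=61.5576 payoff=47.9624 vs cont=47.6879 → 47.9624 [stop]  node(5,3) S=78.4220 payoff=31.0980 vs cont=30.8235 → 31.0980 [stop]  node(5,4) S=99.9066 payoff=9.6134 vs cont=13.2803 → 13.2803 [wait]  node(5,5) S=127.2772 payoff=0.0000 vs cont=2.5852 → 2.5852 [wait]  ⇒ S*(5)=78.4220
t_4: node(4,0) S=42.8102 payoff=66.7098 vs cont=66.4353 → 66.7098 [stop]  node(4,1) S=54.5385 payoff=54.9815 vs cont=54.7070 → 54.9815 [stop]  node(4,2) S=69.4800 payoff=40.0400 vs cont=39.7655 → 40.0400 [stop]  node(4,3) S=88.5149 payoff=21.0051 vs cont=22.4868 → 22.4868 [wait]  node(4,4) S=112.7645 payoff=0.0000 vs cont=8.1249 → 8.1249 [wait]  ⇒ S*(4)=69.4800
t_3: node(3,0) S=48.3198 payoff=61.2002 vs cont=60.9257 → 61.2002 [stop]  node(3,1) S=61.5576 payoff=47.9624 vs cont=47.6879 → 47.9624 [stop]  node(3,2) S=78.4220 payoff=31.0980 vs cont=31.5331 → 31.5331 [wait]  node(3,3) S=99.9066 payoff=9.6134 vs cont=15.5523 → 15.5523 [wait]  ⇒ S*(3)=61.5576
t_2: node(2,0) S=54.5385 payoff=54.9815 vs cont=54.7070 → 54.9815 [stop]  node(2,1) S=69.4800 payoff=40.0400 vs cont=39.9739 → 40.0400 [stop]  node(2,2) S=88.5149 payoff=21.0051 vs cont=23.8006 → 23.8006 [wait]  ⇒ S*(2)=69.4800
t_1: node(1,0) S=61.5576 payoff=47.9624 vs cont=47.6879 → 47.9624 [stop]  node(1,1) S=78.4220 payoff=31.0980 vs cont=32.1623 → 32.1623 [wait]  ⇒ S*(1)=61.5576
t_0: node(0,0) S=69.4800 payoff=40.0400 vs cont=40.2752 → 40.2752 [wait]  ⇒ S*(0)=-

price = 40.2752
boundary = - 61.5576 69.4800 61.5576 69.4800 78.4220 88.5149
tree:
40.2752
47.9624 32.1623
54.9815 40.0400 23.8006
61.2002 47.9624 31.5331 15.5523
66.7098 54.9815 40.0400 22.4868 8.1249
71.5912 61.2002 47.9624 31.0980 13.2803 2.5852
75.9160 66.7098 54.9815 40.0400 21.0051 4.9853 0.0000
79.7477 71.5912 61.2002 47.9624 31.0980 9.6134 0.0000 0.0000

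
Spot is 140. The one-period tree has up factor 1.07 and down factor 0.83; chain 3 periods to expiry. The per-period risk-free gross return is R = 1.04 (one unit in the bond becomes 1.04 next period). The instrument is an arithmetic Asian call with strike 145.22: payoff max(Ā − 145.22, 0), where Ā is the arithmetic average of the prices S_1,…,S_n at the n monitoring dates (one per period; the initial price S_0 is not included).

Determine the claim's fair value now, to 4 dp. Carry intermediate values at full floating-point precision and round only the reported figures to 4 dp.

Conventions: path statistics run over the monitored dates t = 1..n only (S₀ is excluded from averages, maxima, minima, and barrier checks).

price = 9.3301

With p* = (R−d)/(u−d) = 0.8750, sum probability × payoff across the paths and divide by R^3.
Enumerate all 2^3 = 8 price paths (U = up ×1.07, D = down ×0.83); each path with k up-moves has probability p*^k·(1−p*)^(3−k).
DDD: Ā=97.5654, payoff=0.0000, prob=0.001953
UDD: Ā=125.7771, payoff=0.0000, prob=0.013672
DUD: Ā=114.5771, payoff=0.0000, prob=0.013672
UUD: Ā=147.7078, payoff=2.4878, prob=0.095703
DDU: Ā=105.2811, payoff=0.0000, prob=0.013672
UDU: Ā=135.7238, payoff=0.0000, prob=0.095703
DUU: Ā=124.5238, payoff=0.0000, prob=0.095703
UUU: Ā=160.5307, payoff=15.3107, prob=0.669922
Price = Σ prob·payoff / R^3 = 10.495045 / 1.124864 = 9.3301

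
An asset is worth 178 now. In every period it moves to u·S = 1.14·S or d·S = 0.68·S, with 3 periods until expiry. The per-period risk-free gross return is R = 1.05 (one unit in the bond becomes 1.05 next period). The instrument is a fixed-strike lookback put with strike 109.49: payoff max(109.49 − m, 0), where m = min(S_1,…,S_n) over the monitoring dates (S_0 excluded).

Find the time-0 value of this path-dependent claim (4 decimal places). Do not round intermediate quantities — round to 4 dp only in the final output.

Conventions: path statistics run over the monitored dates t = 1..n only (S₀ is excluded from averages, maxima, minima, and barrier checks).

With p* = (R−d)/(u−d) = 0.8043, sum probability × payoff across the paths and divide by R^3.
Enumerate all 2^3 = 8 price paths (U = up ×1.14, D = down ×0.68); each path with k up-moves has probability p*^k·(1−p*)^(3−k).
DDD: m=55.9689, payoff=53.5211, prob=0.007490
UDD: m=93.8302, payoff=15.6598, prob=0.030790
DUD: m=93.8302, payoff=15.6598, prob=0.030790
UUD: m=157.3036, payoff=0.0000, prob=0.126582
DDU: m=82.3072, payoff=27.1828, prob=0.030790
UDU: m=137.9856, payoff=0.0000, prob=0.126582
DUU: m=121.0400, payoff=0.0000, prob=0.126582
UUU: m=202.9200, payoff=0.0000, prob=0.520393
Price = Σ prob·payoff / R^3 = 2.202151 / 1.157625 = 1.9023

price = 1.9023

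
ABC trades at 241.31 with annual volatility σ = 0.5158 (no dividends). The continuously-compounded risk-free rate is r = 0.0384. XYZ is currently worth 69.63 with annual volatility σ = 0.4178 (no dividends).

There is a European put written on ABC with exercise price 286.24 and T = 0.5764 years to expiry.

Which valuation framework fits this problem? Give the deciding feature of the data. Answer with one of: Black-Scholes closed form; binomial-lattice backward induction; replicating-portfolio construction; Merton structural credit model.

framework: Black-Scholes closed form

Key observation: a European claim on ABC (strike 286.24) — a lognormal (GBM) underlying with constant rate and volatility — has an exact closed-form value; no lattice or capital structure is involved.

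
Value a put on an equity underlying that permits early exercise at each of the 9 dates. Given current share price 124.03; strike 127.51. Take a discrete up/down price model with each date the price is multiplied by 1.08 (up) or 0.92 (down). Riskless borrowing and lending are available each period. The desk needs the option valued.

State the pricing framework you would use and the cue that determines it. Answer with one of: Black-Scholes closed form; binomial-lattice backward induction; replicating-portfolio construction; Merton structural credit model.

Key observation: the defining feature is the embedded early-exercise option across 9 discrete dates on the spot-124.03 tree; pricing the strike-127.51 put means working backward with an exercise test at every node.

framework: binomial-lattice backward induction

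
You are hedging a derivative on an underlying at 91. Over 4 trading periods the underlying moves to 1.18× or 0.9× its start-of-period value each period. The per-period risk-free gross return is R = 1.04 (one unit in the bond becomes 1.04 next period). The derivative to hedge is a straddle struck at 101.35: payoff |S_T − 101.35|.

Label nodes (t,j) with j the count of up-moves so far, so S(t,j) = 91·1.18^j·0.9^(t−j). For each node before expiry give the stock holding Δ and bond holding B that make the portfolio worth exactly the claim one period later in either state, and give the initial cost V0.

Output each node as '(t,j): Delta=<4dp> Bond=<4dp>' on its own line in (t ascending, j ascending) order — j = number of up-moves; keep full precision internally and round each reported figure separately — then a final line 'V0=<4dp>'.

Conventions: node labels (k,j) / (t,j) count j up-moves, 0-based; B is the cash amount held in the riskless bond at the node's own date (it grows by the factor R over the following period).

(0,0): Delta=0.2343 Bond=-2.6455
(1,0): Delta=-0.3046 Bond=41.3814
(1,1): Delta=0.6453 Bond=-46.8841
(2,0): Delta=-0.9402 Bond=89.8886
(2,1): Delta=0.1802 Bond=-3.8152
(2,2): Delta=1.0000 Bond=-93.7038
(3,0): Delta=-1.0000 Bond=97.4519
(3,1): Delta=-0.8946 Bond=89.5163
(3,2): Delta=1.0000 Bond=-97.4519
(3,3): Delta=1.0000 Bond=-97.4519
V0=18.6755

Risk-neutral probability p* = (R−d)/(u−d) = (1.04−0.9)/(1.18−0.9) = 0.5000.
At maturity the claim pays: V(4,0)=41.6449, V(4,1)=23.0700, V(4,2)=1.2838, V(4,3)=33.2143, V(4,4)=75.0788
(3,0): S=66.3390. Δ = (V_up−V_dn)/(S_up−S_dn) = (23.0700−41.6449)/(78.2800−59.7051) = -1.0000. V = [p*·23.0700 + (1−p*)·41.6449]/1.04 = 31.1129. B = V − Δ·S = 97.4519.
(3,1): S=86.9778. Δ = (V_up−V_dn)/(S_up−S_dn) = (1.2838−23.0700)/(102.6338−78.2800) = -0.8946. V = [p*·1.2838 + (1−p*)·23.0700]/1.04 = 11.7085. B = V − Δ·S = 89.5163.
(3,2): S=114.0376. Δ = (V_up−V_dn)/(S_up−S_dn) = (33.2143−1.2838)/(134.5643−102.6338) = 1.0000. V = [p*·33.2143 + (1−p*)·1.2838]/1.04 = 16.5856. B = V − Δ·S = -97.4519.
(3,3): S=149.5159. Δ = (V_up−V_dn)/(S_up−S_dn) = (75.0788−33.2143)/(176.4288−134.5643) = 1.0000. V = [p*·75.0788 + (1−p*)·33.2143]/1.04 = 52.0640. B = V − Δ·S = -97.4519.
(2,0): S=73.7100. Δ = (V_up−V_dn)/(S_up−S_dn) = (11.7085−31.1129)/(86.9778−66.3390) = -0.9402. V = [p*·11.7085 + (1−p*)·31.1129]/1.04 = 20.5872. B = V − Δ·S = 89.8886.
(2,1): S=96.6420. Δ = (V_up−V_dn)/(S_up−S_dn) = (16.5856−11.7085)/(114.0376−86.9778) = 0.1802. V = [p*·16.5856 + (1−p*)·11.7085]/1.04 = 13.6030. B = V − Δ·S = -3.8152.
(2,2): S=126.7084. Δ = (V_up−V_dn)/(S_up−S_dn) = (52.0640−16.5856)/(149.5159−114.0376) = 1.0000. V = [p*·52.0640 + (1−p*)·16.5856]/1.04 = 33.0046. B = V − Δ·S = -93.7038.
(1,0): S=81.9000. Δ = (V_up−V_dn)/(S_up−S_dn) = (13.6030−20.5872)/(96.6420−73.7100) = -0.3046. V = [p*·13.6030 + (1−p*)·20.5872]/1.04 = 16.4376. B = V − Δ·S = 41.3814.
(1,1): S=107.3800. Δ = (V_up−V_dn)/(S_up−S_dn) = (33.0046−13.6030)/(126.7084−96.6420) = 0.6453. V = [p*·33.0046 + (1−p*)·13.6030]/1.04 = 22.4075. B = V − Δ·S = -46.8841.
(0,0): S=91.0000. Δ = (V_up−V_dn)/(S_up−S_dn) = (22.4075−16.4376)/(107.3800−81.9000) = 0.2343. V = [p*·22.4075 + (1−p*)·16.4376]/1.04 = 18.6755. B = V − Δ·S = -2.6455.
Check: Δ(0,0)·S0 + B(0,0) = 18.6755 = V0.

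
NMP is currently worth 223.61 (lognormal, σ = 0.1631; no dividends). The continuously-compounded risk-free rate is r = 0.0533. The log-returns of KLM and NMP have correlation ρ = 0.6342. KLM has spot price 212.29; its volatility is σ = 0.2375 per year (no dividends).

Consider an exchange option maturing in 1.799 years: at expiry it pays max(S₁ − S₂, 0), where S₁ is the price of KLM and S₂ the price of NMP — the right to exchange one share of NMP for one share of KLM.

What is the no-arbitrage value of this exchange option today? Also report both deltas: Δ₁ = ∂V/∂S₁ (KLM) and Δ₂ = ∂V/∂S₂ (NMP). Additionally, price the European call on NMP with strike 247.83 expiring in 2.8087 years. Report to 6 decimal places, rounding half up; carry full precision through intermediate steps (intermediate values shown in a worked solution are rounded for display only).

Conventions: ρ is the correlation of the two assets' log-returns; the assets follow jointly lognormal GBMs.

exchange price = 16.219944
Δ1 = 0.465331
Δ2 = -0.369238
price(NMP call K=247.83) = 29.216772

σ_eff = √(σ₁² + σ₂² − 2ρσ₁σ₂) = √(0.2375² + 0.1631² − 2·0.6342·0.2375·0.1631) = 0.184051
d₁ = (ln(S₁/S₂) + (q₂ − q₁ + σ_eff²/2)T) / (σ_eff√T) = (ln(212.29/223.61) + (0.0 − 0.0 + 0.016937)·1.799) / 0.246862 = -0.087011
d₂ = d₁ − σ_eff√T = -0.087011 − 0.246862 = -0.333873
N(d₁) = 0.465331,  N(d₂) = 0.369238
V = S₁·e^{−q₁T}·N(d₁) − S₂·e^{−q₂T}·N(d₂) = 98.785158 − 82.565214 = 16.219944
Δ₁ = e^{−q₁T}·N(d₁) = 0.465331;  Δ₂ = −e^{−q₂T}·N(d₂) = -0.369238
[vanilla: NMP call K=247.83]
σ√T = 0.1631·√2.8087 = 0.273342
d₁ = (ln(S/K) + (r+σ²/2)T) / (σ√T) = (ln(223.61/247.83) + (0.0533+0.1631²/2)·2.8087) / 0.273342 = (-0.102840 + 0.187062) / 0.273342 = 0.308120
d₂ = d₁ − σ√T = 0.308120 − 0.273342 = 0.034778
e^{−rT} = 0.860963
N(d₁) = 0.621004,  N(d₂) = 0.513871
price = S·N(d₁) − K·e^{−rT}·N(d₂) = 138.862791 − 109.646019 = 29.216772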